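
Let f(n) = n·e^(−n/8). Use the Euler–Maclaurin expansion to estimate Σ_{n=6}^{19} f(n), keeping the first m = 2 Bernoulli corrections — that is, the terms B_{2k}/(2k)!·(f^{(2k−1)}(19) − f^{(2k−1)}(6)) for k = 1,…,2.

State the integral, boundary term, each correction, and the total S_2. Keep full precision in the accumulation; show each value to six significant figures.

The integral term ∫_6^19 x·e^(−x/8) dx = 32.8139.
½[f(6) + f(19)] = ½[2.83420 + 1.76728] = 2.30074.
So far: 35.1147.
Order-1 term: 1/12 · (-0.127895 − 0.118092) = -0.0204989.
After k=1: 35.0942.
Order-2 term: −1/720 · (0.000908345 − 0.0166066) = 2.18032e-05.

S_2 ≈ 35.0942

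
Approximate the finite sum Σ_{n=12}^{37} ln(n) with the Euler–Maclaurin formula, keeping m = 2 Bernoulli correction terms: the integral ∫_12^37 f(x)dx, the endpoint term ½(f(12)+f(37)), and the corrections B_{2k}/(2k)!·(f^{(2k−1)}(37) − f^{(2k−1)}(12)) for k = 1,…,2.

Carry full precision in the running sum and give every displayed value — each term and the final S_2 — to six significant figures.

Integral: ∫_12^37 ln(x) dx = 78.7851.
½[f(12) + f(37)] = ½[2.48491 + 3.61092] = 3.04791.
Running total after boundary: 81.8330.
k=1: B_{2}/(2)! × [f^{(1)}(37) − f^{(1)}(12)] = 1/12 × (0.0270270 − 0.0833333) = -0.00469219.
After k=1: 81.8283.
k=2: B_{4}/(4)! × [f^{(3)}(37) − f^{(3)}(12)] = −1/720 × (3.94843e-05 − 0.00115741) = 1.55267e-06.

S_2 ≈ 81.8283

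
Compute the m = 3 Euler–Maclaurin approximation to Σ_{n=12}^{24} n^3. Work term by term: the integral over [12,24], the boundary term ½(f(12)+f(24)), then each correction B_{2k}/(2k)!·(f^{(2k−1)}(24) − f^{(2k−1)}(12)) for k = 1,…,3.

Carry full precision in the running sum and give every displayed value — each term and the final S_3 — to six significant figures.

The integral term ∫_12^24 x^3 dx = 77760.0.
Endpoint term: (f(12) + f(24))/2 = (1728.00 + 13824.0)/2 = 7776.00.
Integral + boundary = 85536.0.
k=1: B_{2}/(2)! × [f^{(1)}(24) − f^{(1)}(12)] = 1/12 × (1728.00 − 432.000) = 108.000.
Partial sum through k=1: 85644.0.
k=2: B_{4}/(4)! × [f^{(3)}(24) − f^{(3)}(12)] = −1/720 × (6.00000 − 6.00000) = 0.00000.
Partial sum through k=2: 85644.0.
k=3: B_{6}/(6)! × [f^{(5)}(24) − f^{(5)}(12)] = 1/30240 × (0.00000 − 0.00000) = 0.00000.

S_3 ≈ 85644.0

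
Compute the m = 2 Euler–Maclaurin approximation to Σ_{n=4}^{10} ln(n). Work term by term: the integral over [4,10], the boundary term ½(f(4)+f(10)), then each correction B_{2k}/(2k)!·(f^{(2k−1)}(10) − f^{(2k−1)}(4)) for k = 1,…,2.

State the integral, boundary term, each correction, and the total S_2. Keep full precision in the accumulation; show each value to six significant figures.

S_2 ≈ 13.3127

The integral term ∫_4^10 ln(x) dx = 11.4807.
Endpoint term: (f(4) + f(10))/2 = (1.38629 + 2.30259)/2 = 1.84444.
So far: 13.3251.
Correction k=1: B_{2}/2! · (f^{(1)}(10) − f^{(1)}(4)) = 1/12 · (0.100000 − 0.250000) = -0.0125000.
After k=1: 13.3126.
Correction k=2: B_{4}/4! · (f^{(3)}(10) − f^{(3)}(4)) = −1/720 · (0.00200000 − 0.0312500) = 4.06250e-05.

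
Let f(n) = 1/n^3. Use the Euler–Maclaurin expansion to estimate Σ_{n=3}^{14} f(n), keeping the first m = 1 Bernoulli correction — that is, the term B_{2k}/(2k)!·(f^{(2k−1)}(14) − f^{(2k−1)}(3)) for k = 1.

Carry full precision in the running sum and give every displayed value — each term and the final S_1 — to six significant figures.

S_1 ≈ 0.0747852

The integral term ∫_3^14 1/x^3 dx = 0.0530045.
Boundary: ½(f(3) + f(14)) = ½(0.0370370 + 0.000364431) = 0.0187007.
So far: 0.0717053.
Order-1 term: 1/12 · (-7.80925e-05 − (-0.0370370)) = 0.00307991.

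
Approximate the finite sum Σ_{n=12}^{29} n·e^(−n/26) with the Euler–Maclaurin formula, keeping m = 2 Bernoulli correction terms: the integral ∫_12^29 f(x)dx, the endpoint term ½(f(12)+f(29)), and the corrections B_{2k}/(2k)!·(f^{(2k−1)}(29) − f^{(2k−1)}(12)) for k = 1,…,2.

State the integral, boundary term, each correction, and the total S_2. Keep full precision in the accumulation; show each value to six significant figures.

Integral: ∫_12^29 x·e^(−x/26) dx = 154.011.
Boundary: ½(f(12) + f(29)) = ½(7.56376 + 9.50589) = 8.53482.
Running total after boundary: 162.546.
Order-1 term: 1/12 · (-0.0378218 − 0.339399) = -0.0314351.
After k=1: 162.514.
Order-2 term: −1/720 · (0.000913841 − 0.00236690) = 2.01814e-06.

S_2 ≈ 162.514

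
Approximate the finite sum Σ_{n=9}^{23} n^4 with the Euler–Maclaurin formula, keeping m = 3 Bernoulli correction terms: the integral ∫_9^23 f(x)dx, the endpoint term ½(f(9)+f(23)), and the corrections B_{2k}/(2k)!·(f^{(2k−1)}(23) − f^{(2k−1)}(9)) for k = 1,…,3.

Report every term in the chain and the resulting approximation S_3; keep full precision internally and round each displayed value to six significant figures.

S_3 ≈ 1.42247e+06

The integral term ∫_9^23 x^4 dx = 1.27546e+06.
Boundary: ½(f(9) + f(23)) = ½(6561.00 + 279841) = 143201.
Integral + boundary = 1.41866e+06.
Order-1 term: 1/12 · (48668.0 − 2916.00) = 3812.67.
After k=1: 1.42247e+06.
Order-2 term: −1/720 · (552.000 − 216.000) = -0.466667.
After k=2: 1.42247e+06.
Order-3 term: 1/30240 · (0.00000 − 0.00000) = 0.00000.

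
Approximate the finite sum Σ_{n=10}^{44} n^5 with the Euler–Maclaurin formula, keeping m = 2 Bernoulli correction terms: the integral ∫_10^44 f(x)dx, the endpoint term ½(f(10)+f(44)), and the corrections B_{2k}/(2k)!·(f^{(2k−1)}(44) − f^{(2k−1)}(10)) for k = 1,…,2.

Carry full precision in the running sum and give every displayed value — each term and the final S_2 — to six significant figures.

Integral: ∫_10^44 x^5 dx = 1.20922e+09.
Boundary: ½(f(10) + f(44)) = ½(100000 + 1.64916e+08) = 8.25081e+07.
So far: 1.29173e+09.
Correction k=1: B_{2}/2! · (f^{(1)}(44) − f^{(1)}(10)) = 1/12 · (1.87405e+07 − 50000.0) = 1.55754e+06.
Running total after k=1: 1.29328e+09.
Correction k=2: B_{4}/4! · (f^{(3)}(44) − f^{(3)}(10)) = −1/720 · (116160 − 6000.00) = -153.000.

S_2 ≈ 1.29328e+09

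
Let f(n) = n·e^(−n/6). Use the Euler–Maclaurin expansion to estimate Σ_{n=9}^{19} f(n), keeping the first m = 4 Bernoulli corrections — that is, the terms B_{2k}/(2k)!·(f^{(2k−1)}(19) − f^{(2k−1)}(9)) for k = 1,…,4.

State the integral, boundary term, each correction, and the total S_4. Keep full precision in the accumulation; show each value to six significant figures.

S_4 ≈ 15.1663

The integral term ∫_9^19 x·e^(−x/6) dx = 13.7601.
Endpoint term: (f(9) + f(19))/2 = (2.00817 + 0.800733)/2 = 1.40445.
Running total after boundary: 15.1646.
Order-1 term: 1/12 · (-0.0913117 − (-0.111565)) = 0.00168778.
Partial sum through k=1: 15.1663.
Order-2 term: −1/720 · (-0.000195110 − 0.00929709) = 1.31836e-05.
Partial sum through k=2: 15.1663.
Order-3 term: 1/30240 · (5.96171e-05 − 0.000602589) = -1.79554e-08.
Partial sum through k=3: 15.1663.
Order-4 term: −1/1209600 · (3.46261e-06 − 2.63035e-05) = 1.88830e-11.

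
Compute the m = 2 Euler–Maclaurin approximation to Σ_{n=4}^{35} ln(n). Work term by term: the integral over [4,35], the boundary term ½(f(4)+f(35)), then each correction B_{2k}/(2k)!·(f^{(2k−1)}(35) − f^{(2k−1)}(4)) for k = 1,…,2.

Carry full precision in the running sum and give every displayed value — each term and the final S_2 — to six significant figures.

S_2 ≈ 90.3444

Integral: ∫_4^35 ln(x) dx = 87.8920.
Endpoint term: (f(4) + f(35))/2 = (1.38629 + 3.55535)/2 = 2.47082.
Integral + boundary = 90.3628.
k=1: B_{2}/(2)! × [f^{(1)}(35) − f^{(1)}(4)] = 1/12 × (0.0285714 − 0.250000) = -0.0184524.
Running total after k=1: 90.3444.
k=2: B_{4}/(4)! × [f^{(3)}(35) − f^{(3)}(4)] = −1/720 × (4.66472e-05 − 0.0312500) = 4.33380e-05.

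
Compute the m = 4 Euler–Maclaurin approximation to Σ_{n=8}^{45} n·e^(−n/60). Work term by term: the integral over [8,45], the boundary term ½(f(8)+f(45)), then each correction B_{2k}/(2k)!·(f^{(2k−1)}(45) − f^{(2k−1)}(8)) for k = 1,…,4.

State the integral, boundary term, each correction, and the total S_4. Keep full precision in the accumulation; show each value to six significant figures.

S_4 ≈ 608.873

The integral term ∫_8^45 x·e^(−x/60) dx = 594.798.
Boundary: ½(f(8) + f(45)) = ½(7.00139 + 21.2565) = 14.1289.
Running total after boundary: 608.927.
Order-1 term: 1/12 · (0.118092 − 0.758484) = -0.0533660.
Partial sum through k=1: 608.873.
Order-2 term: −1/720 · (0.000295229 − 0.000696897) = 5.57872e-07.
Partial sum through k=2: 608.873.
Order-3 term: 1/30240 · (1.54904e-07 − 3.28640e-07) = -5.74524e-12.
Partial sum through k=3: 608.873.
Order-4 term: −1/1209600 · (6.32778e-11 − 1.28805e-10) = 5.41725e-17.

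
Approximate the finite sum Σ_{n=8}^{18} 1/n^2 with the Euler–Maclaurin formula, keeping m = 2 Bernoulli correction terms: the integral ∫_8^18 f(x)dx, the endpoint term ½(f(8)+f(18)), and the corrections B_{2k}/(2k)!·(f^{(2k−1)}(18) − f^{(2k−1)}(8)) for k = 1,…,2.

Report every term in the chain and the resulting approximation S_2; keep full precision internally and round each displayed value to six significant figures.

The integral term ∫_8^18 1/x^2 dx = 0.0694444.
Boundary: ½(f(8) + f(18)) = ½(0.0156250 + 0.00308642) = 0.00935571.
Integral + boundary = 0.0788002.
Order-1 term: 1/12 · (-0.000342936 − (-0.00390625)) = 0.000296943.
After k=1: 0.0790971.
Order-2 term: −1/720 · (-1.27013e-05 − (-0.000732422)) = -9.99612e-07.

S_2 ≈ 0.0790961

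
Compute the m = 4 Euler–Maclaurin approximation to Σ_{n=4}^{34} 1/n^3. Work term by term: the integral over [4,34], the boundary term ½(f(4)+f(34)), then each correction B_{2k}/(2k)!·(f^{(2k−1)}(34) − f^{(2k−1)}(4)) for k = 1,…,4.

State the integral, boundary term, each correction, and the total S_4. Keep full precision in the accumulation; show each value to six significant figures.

S_4 ≈ 0.0395999

Integral: ∫_4^34 1/x^3 dx = 0.0308175.
Boundary: ½(f(4) + f(34)) = ½(0.0156250 + 2.54427e-05) = 0.00782522.
Integral + boundary = 0.0386427.
Order-1 term: 1/12 · (-2.24494e-06 − (-0.0117188)) = 0.000976375.
Running total after k=1: 0.0396191.
Order-2 term: −1/720 · (-3.88399e-08 − (-0.0146484)) = -2.03450e-05.
Running total after k=2: 0.0395987.
Order-3 term: 1/30240 · (-1.41114e-09 − (-0.0384521)) = 1.27157e-06.
Running total after k=3: 0.0396000.
Order-4 term: −1/1209600 · (-8.78909e-11 − (-0.173035)) = -1.43051e-07.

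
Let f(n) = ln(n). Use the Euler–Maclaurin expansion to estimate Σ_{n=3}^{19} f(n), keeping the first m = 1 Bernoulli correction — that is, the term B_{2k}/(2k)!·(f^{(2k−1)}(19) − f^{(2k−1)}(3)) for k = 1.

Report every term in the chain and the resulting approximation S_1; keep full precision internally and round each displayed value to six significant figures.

S_1 ≈ 38.6466

The integral term ∫_3^19 ln(x) dx = 36.6485.
½[f(3) + f(19)] = ½[1.09861 + 2.94444] = 2.02153.
Integral + boundary = 38.6700.
Order-1 term: 1/12 · (0.0526316 − 0.333333) = -0.0233918.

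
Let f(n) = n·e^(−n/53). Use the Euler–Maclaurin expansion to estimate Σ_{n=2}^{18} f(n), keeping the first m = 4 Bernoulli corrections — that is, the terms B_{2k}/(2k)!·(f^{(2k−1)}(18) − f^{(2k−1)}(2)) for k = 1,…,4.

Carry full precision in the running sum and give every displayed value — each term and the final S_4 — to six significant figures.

∫_2^18 x·e^(−x/53) dx evaluates to 127.647.
Endpoint term: (f(2) + f(18))/2 = (1.92593 + 12.8167)/2 = 7.37132.
Running total after boundary: 135.018.
Order-1 term: 1/12 · (0.470214 − 0.926629) = -0.0380345.
Running total after k=1: 134.980.
Order-2 term: −1/720 · (0.000674365 − 0.00101551) = 4.73810e-07.
Running total after k=2: 134.980.
Order-3 term: 1/30240 · (4.20554e-07 − 6.05603e-07) = -6.11935e-12.
Running total after k=3: 134.980.
Order-4 term: −1/1209600 · (2.13967e-10 − 3.02487e-10) = 7.31810e-17.

S_4 ≈ 134.980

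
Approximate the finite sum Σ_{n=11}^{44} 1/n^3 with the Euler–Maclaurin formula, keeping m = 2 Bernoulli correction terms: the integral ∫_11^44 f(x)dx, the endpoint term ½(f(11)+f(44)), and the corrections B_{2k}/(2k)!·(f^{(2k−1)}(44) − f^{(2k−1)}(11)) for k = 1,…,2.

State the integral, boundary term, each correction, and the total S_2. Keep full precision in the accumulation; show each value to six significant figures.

S_2 ≈ 0.00427246

∫_11^44 1/x^3 dx evaluates to 0.00387397.
Boundary: ½(f(11) + f(44)) = ½(0.000751315 + 1.17393e-05) = 0.000381527.
So far: 0.00425549.
Correction k=1: B_{2}/2! · (f^{(1)}(44) − f^{(1)}(11)) = 1/12 · (-8.00406e-07 − (-0.000204904)) = 1.70086e-05.
After k=1: 0.00427250.
Correction k=2: B_{4}/4! · (f^{(3)}(44) − f^{(3)}(11)) = −1/720 · (-8.26866e-09 − (-3.38684e-05)) = -4.70280e-08.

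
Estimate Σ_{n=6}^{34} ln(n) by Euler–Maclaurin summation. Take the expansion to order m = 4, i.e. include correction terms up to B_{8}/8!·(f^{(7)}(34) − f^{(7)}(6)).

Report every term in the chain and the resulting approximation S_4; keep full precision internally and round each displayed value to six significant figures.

The integral term ∫_6^34 ln(x) dx = 81.1457.
Endpoint term: (f(6) + f(34))/2 = (1.79176 + 3.52636)/2 = 2.65906.
Integral + boundary = 83.8048.
Correction k=1: B_{2}/2! · (f^{(1)}(34) − f^{(1)}(6)) = 1/12 · (0.0294118 − 0.166667) = -0.0114379.
After k=1: 83.7933.
Correction k=2: B_{4}/4! · (f^{(3)}(34) − f^{(3)}(6)) = −1/720 · (5.08854e-05 − 0.00925926) = 1.27894e-05.
After k=2: 83.7933.
Correction k=3: B_{6}/6! · (f^{(5)}(34) − f^{(5)}(6)) = 1/30240 · (5.28222e-07 − 0.00308642) = -1.02047e-07.
After k=3: 83.7933.
Correction k=4: B_{8}/8! · (f^{(7)}(34) − f^{(7)}(6)) = −1/1209600 · (1.37082e-08 − 0.00257202) = 2.12633e-09.

S_4 ≈ 83.7933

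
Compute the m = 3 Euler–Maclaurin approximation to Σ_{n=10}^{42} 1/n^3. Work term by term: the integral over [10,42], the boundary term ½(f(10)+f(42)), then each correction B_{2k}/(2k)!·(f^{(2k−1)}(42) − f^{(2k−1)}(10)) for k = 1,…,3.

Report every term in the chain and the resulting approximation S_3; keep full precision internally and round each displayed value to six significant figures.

The integral term ∫_10^42 1/x^3 dx = 0.00471655.
Boundary: ½(f(10) + f(42)) = ½(0.00100000 + 1.34975e-05) = 0.000506749.
Integral + boundary = 0.00522330.
k=1: B_{2}/(2)! × [f^{(1)}(42) − f^{(1)}(10)] = 1/12 × (-9.64104e-07 − (-0.000300000)) = 2.49197e-05.
Running total after k=1: 0.00524822.
k=2: B_{4}/(4)! × [f^{(3)}(42) − f^{(3)}(10)] = −1/720 × (-1.09309e-08 − (-6.00000e-05)) = -8.33182e-08.
Running total after k=2: 0.00524814.
k=3: B_{6}/(6)! × [f^{(5)}(42) − f^{(5)}(10)] = 1/30240 × (-2.60259e-10 − (-2.52000e-05)) = 8.33325e-10.

S_3 ≈ 0.00524814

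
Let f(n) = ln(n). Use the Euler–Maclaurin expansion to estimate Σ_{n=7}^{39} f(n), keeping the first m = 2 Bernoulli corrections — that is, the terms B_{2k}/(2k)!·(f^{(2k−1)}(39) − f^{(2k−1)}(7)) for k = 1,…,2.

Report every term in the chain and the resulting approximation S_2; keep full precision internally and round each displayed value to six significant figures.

∫_7^39 ln(x) dx evaluates to 97.2575.
½[f(7) + f(39)] = ½[1.94591 + 3.66356] = 2.80474.
So far: 100.062.
k=1: B_{2}/(2)! × [f^{(1)}(39) − f^{(1)}(7)] = 1/12 × (0.0256410 − 0.142857) = -0.00976801.
After k=1: 100.053.
k=2: B_{4}/(4)! × [f^{(3)}(39) − f^{(3)}(7)] = −1/720 × (3.37160e-05 − 0.00583090) = 8.05165e-06.

S_2 ≈ 100.053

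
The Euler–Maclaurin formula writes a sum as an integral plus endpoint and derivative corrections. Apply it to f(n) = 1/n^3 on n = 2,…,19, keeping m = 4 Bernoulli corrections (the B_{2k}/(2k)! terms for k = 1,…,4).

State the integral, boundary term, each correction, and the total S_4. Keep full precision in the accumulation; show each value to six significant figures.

Integral: ∫_2^19 1/x^3 dx = 0.123615.
Boundary: ½(f(2) + f(19)) = ½(0.125000 + 0.000145794) = 0.0625729.
Integral + boundary = 0.186188.
Correction k=1: B_{2}/2! · (f^{(1)}(19) − f^{(1)}(2)) = 1/12 · (-2.30201e-05 − (-0.187500)) = 0.0156231.
Partial sum through k=1: 0.201811.
Correction k=2: B_{4}/4! · (f^{(3)}(19) − f^{(3)}(2)) = −1/720 · (-1.27535e-06 − (-0.937500)) = -0.00130208.
Partial sum through k=2: 0.200509.
Correction k=3: B_{6}/6! · (f^{(5)}(19) − f^{(5)}(2)) = 1/30240 · (-1.48379e-07 − (-9.84375)) = 0.000325521.
Partial sum through k=3: 0.200834.
Correction k=4: B_{8}/8! · (f^{(7)}(19) − f^{(7)}(2)) = −1/1209600 · (-2.95935e-08 − (-177.188)) = -0.000146484.

S_4 ≈ 0.200688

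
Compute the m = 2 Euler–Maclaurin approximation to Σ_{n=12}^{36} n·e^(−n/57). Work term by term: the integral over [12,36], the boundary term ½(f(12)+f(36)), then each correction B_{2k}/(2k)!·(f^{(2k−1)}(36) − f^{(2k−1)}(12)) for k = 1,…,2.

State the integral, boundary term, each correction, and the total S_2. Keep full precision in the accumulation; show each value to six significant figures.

S_2 ≈ 381.931

The integral term ∫_12^36 x·e^(−x/57) dx = 367.536.
Boundary: ½(f(12) + f(36)) = ½(9.72189 + 19.1431) = 14.4325.
Integral + boundary = 381.968.
k=1: B_{2}/(2)! × [f^{(1)}(36) − f^{(1)}(12)] = 1/12 × (0.195908 − 0.639598) = -0.0369741.
Partial sum through k=1: 381.931.
k=2: B_{4}/(4)! × [f^{(3)}(36) − f^{(3)}(12)] = −1/720 × (0.000387631 − 0.000695572) = 4.27697e-07.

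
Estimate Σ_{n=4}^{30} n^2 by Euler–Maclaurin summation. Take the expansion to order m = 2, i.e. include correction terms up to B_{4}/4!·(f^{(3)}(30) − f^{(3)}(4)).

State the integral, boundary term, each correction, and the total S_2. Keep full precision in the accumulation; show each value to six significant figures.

S_2 ≈ 9441.00

Integral: ∫_4^30 x^2 dx = 8978.67.
½[f(4) + f(30)] = ½[16.0000 + 900.000] = 458.000.
Integral + boundary = 9436.67.
Correction k=1: B_{2}/2! · (f^{(1)}(30) − f^{(1)}(4)) = 1/12 · (60.0000 − 8.00000) = 4.33333.
Running total after k=1: 9441.00.
Correction k=2: B_{4}/4! · (f^{(3)}(30) − f^{(3)}(4)) = −1/720 · (0.00000 − 0.00000) = 0.00000.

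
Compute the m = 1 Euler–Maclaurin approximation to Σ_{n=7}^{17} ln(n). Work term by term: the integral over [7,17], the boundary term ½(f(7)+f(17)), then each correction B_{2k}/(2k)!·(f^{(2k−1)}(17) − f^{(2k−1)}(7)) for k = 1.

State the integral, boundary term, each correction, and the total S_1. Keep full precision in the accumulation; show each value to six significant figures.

S_1 ≈ 26.9258

The integral term ∫_7^17 ln(x) dx = 24.5433.
Boundary: ½(f(7) + f(17)) = ½(1.94591 + 2.83321) = 2.38956.
Running total after boundary: 26.9328.
k=1: B_{2}/(2)! × [f^{(1)}(17) − f^{(1)}(7)] = 1/12 × (0.0588235 − 0.142857) = -0.00700280.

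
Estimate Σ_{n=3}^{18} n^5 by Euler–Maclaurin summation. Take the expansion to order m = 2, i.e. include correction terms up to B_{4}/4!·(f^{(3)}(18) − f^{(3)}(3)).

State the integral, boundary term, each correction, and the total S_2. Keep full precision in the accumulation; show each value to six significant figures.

Integral: ∫_3^18 x^5 dx = 5.66858e+06.
½[f(3) + f(18)] = ½[243.000 + 1.88957e+06] = 944906.
So far: 6.61349e+06.
Correction k=1: B_{2}/2! · (f^{(1)}(18) − f^{(1)}(3)) = 1/12 · (524880 − 405.000) = 43706.2.
Partial sum through k=1: 6.65719e+06.
Correction k=2: B_{4}/4! · (f^{(3)}(18) − f^{(3)}(3)) = −1/720 · (19440.0 − 540.000) = -26.2500.

S_2 ≈ 6.65717e+06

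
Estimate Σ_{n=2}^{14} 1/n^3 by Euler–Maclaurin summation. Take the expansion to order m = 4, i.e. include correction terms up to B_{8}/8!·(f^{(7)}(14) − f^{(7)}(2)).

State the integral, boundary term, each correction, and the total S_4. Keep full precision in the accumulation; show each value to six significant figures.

∫_2^14 1/x^3 dx evaluates to 0.122449.
½[f(2) + f(14)] = ½[0.125000 + 0.000364431] = 0.0626822.
Integral + boundary = 0.185131.
k=1: B_{2}/(2)! × [f^{(1)}(14) − f^{(1)}(2)] = 1/12 × (-7.80925e-05 − (-0.187500)) = 0.0156185.
After k=1: 0.200750.
k=2: B_{4}/(4)! × [f^{(3)}(14) − f^{(3)}(2)] = −1/720 × (-7.96862e-06 − (-0.937500)) = -0.00130207.
After k=2: 0.199448.
k=3: B_{6}/(6)! × [f^{(5)}(14) − f^{(5)}(2)] = 1/30240 × (-1.70756e-06 − (-9.84375)) = 0.000325521.
After k=3: 0.199773.
k=4: B_{8}/(8)! × [f^{(7)}(14) − f^{(7)}(2)] = −1/1209600 × (-6.27267e-07 − (-177.188)) = -0.000146484.

S_4 ≈ 0.199627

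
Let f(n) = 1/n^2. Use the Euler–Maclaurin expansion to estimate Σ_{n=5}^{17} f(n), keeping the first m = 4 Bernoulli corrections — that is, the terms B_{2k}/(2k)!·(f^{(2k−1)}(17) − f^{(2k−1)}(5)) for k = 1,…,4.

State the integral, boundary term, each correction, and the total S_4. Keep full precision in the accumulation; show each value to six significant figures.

The integral term ∫_5^17 1/x^2 dx = 0.141176.
Endpoint term: (f(5) + f(17))/2 = (0.0400000 + 0.00346021)/2 = 0.0217301.
Running total after boundary: 0.162907.
Order-1 term: 1/12 · (-0.000407083 − (-0.0160000)) = 0.00129941.
After k=1: 0.164206.
Order-2 term: −1/720 · (-1.69031e-05 − (-0.00768000)) = -1.06432e-05.
After k=2: 0.164195.
Order-3 term: 1/30240 · (-1.75465e-06 − (-0.00921600)) = 3.04704e-07.
After k=3: 0.164196.
Order-4 term: −1/1209600 · (-3.40001e-07 − (-0.0206438)) = -1.70664e-08.

S_4 ≈ 0.164196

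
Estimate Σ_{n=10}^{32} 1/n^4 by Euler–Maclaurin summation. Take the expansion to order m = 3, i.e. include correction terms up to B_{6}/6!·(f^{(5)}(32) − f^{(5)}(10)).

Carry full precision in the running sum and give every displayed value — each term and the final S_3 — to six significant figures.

∫_10^32 1/x^4 dx evaluates to 0.000323161.
Boundary: ½(f(10) + f(32)) = ½(0.000100000 + 9.53674e-07) = 5.04768e-05.
Integral + boundary = 0.000373638.
Order-1 term: 1/12 · (-1.19209e-07 − (-4.00000e-05)) = 3.32340e-06.
After k=1: 0.000376961.
Order-2 term: −1/720 · (-3.49246e-09 − (-1.20000e-05)) = -1.66618e-08.
After k=2: 0.000376944.
Order-3 term: 1/30240 · (-1.90994e-10 − (-6.72000e-06)) = 2.22216e-10.

S_3 ≈ 0.000376945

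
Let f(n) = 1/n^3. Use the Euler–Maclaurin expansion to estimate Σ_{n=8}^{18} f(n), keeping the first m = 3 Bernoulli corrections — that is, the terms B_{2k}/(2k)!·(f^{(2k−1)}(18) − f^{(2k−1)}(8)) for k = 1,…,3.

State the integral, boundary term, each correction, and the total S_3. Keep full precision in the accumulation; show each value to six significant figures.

S_3 ≈ 0.00738993

Integral: ∫_8^18 1/x^3 dx = 0.00626929.
Boundary: ½(f(8) + f(18)) = ½(0.00195312 + 0.000171468) = 0.00106230.
Running total after boundary: 0.00733159.
Correction k=1: B_{2}/2! · (f^{(1)}(18) − f^{(1)}(8)) = 1/12 · (-2.85780e-05 − (-0.000732422)) = 5.86537e-05.
After k=1: 0.00739024.
Correction k=2: B_{4}/4! · (f^{(3)}(18) − f^{(3)}(8)) = −1/720 · (-1.76407e-06 − (-0.000228882)) = -3.15441e-07.
After k=2: 0.00738992.
Correction k=3: B_{6}/6! · (f^{(5)}(18) − f^{(5)}(8)) = 1/30240 · (-2.28676e-07 − (-0.000150204)) = 4.95949e-09.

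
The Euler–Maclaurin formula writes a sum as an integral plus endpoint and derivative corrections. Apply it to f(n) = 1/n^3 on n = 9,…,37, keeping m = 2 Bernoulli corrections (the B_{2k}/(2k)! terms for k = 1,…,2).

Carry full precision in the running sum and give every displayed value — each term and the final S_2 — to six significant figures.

∫_9^37 1/x^3 dx evaluates to 0.00580761.
Boundary: ½(f(9) + f(37)) = ½(0.00137174 + 1.97422e-05) = 0.000695742.
So far: 0.00650335.
k=1: B_{2}/(2)! × [f^{(1)}(37) − f^{(1)}(9)] = 1/12 × (-1.60072e-06 − (-0.000457247)) = 3.79706e-05.
Partial sum through k=1: 0.00654132.
k=2: B_{4}/(4)! × [f^{(3)}(37) − f^{(3)}(9)] = −1/720 × (-2.33852e-08 − (-0.000112901)) = -1.56774e-07.

S_2 ≈ 0.00654117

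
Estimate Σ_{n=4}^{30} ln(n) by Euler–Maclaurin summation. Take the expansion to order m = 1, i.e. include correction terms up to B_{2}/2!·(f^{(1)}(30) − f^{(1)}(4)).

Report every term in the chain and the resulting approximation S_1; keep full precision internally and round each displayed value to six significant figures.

The integral term ∫_4^30 ln(x) dx = 70.4907.
Endpoint term: (f(4) + f(30))/2 = (1.38629 + 3.40120)/2 = 2.39375.
So far: 72.8845.
Correction k=1: B_{2}/2! · (f^{(1)}(30) − f^{(1)}(4)) = 1/12 · (0.0333333 − 0.250000) = -0.0180556.

S_1 ≈ 72.8664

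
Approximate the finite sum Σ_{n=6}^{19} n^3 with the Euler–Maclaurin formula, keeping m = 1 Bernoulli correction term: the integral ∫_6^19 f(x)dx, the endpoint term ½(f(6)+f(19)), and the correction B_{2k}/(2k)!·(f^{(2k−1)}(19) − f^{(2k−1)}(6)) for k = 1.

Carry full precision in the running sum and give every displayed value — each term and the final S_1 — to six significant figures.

S_1 ≈ 35875.0

∫_6^19 x^3 dx evaluates to 32256.2.
Endpoint term: (f(6) + f(19))/2 = (216.000 + 6859.00)/2 = 3537.50.
So far: 35793.8.
k=1: B_{2}/(2)! × [f^{(1)}(19) − f^{(1)}(6)] = 1/12 × (1083.00 − 108.000) = 81.2500.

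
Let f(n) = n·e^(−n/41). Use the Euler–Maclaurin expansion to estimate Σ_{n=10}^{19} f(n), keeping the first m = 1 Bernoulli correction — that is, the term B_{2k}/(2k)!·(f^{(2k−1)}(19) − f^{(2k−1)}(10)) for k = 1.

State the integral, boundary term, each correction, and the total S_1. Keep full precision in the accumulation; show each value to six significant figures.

S_1 ≈ 100.642

The integral term ∫_10^19 x·e^(−x/41) dx = 90.7685.
Boundary: ½(f(10) + f(19)) = ½(7.83564 + 11.9535) = 9.89457.
Integral + boundary = 100.663.
Correction k=1: B_{2}/2! · (f^{(1)}(19) − f^{(1)}(10)) = 1/12 · (0.337583 − 0.592451) = -0.0212390.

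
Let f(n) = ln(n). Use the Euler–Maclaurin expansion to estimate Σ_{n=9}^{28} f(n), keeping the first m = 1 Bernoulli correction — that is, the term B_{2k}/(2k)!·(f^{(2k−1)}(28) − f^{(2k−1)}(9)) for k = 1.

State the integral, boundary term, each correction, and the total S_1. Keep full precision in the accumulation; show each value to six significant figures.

Integral: ∫_9^28 ln(x) dx = 54.5267.
Boundary: ½(f(9) + f(28)) = ½(2.19722 + 3.33220) = 2.76471.
Running total after boundary: 57.2914.
Correction k=1: B_{2}/2! · (f^{(1)}(28) − f^{(1)}(9)) = 1/12 · (0.0357143 − 0.111111) = -0.00628307.

S_1 ≈ 57.2851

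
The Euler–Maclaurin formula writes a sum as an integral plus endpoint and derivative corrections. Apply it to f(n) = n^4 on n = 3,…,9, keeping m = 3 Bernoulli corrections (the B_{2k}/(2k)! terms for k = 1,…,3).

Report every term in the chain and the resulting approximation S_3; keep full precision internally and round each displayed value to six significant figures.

S_3 ≈ 15316.0

Integral: ∫_3^9 x^4 dx = 11761.2.
Endpoint term: (f(3) + f(9))/2 = (81.0000 + 6561.00)/2 = 3321.00.
Running total after boundary: 15082.2.
k=1: B_{2}/(2)! × [f^{(1)}(9) − f^{(1)}(3)] = 1/12 × (2916.00 − 108.000) = 234.000.
Running total after k=1: 15316.2.
k=2: B_{4}/(4)! × [f^{(3)}(9) − f^{(3)}(3)] = −1/720 × (216.000 − 72.0000) = -0.200000.
Running total after k=2: 15316.0.
k=3: B_{6}/(6)! × [f^{(5)}(9) − f^{(5)}(3)] = 1/30240 × (0.00000 − 0.00000) = 0.00000.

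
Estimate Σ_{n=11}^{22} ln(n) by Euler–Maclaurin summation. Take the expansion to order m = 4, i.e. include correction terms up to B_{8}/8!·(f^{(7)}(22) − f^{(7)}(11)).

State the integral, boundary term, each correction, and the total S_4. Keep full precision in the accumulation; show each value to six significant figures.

S_4 ≈ 33.3668

∫_11^22 ln(x) dx evaluates to 30.6261.
Boundary: ½(f(11) + f(22)) = ½(2.39790 + 3.09104) = 2.74447.
Integral + boundary = 33.3706.
k=1: B_{2}/(2)! × [f^{(1)}(22) − f^{(1)}(11)] = 1/12 × (0.0454545 − 0.0909091) = -0.00378788.
Running total after k=1: 33.3668.
k=2: B_{4}/(4)! × [f^{(3)}(22) − f^{(3)}(11)] = −1/720 × (0.000187829 − 0.00150263) = 1.82611e-06.
Running total after k=2: 33.3668.
k=3: B_{6}/(6)! × [f^{(5)}(22) − f^{(5)}(11)] = 1/30240 × (4.65691e-06 − 0.000149021) = -4.77395e-09.
Running total after k=3: 33.3668.
k=4: B_{8}/(8)! × [f^{(7)}(22) − f^{(7)}(11)] = −1/1209600 × (2.88651e-07 − 3.69474e-05) = 3.03065e-11.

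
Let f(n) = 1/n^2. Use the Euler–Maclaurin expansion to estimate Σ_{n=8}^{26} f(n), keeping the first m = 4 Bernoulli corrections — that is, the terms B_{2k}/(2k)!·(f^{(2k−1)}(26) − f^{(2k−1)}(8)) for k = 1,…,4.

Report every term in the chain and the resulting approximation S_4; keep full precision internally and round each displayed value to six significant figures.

The integral term ∫_8^26 1/x^2 dx = 0.0865385.
Endpoint term: (f(8) + f(26))/2 = (0.0156250 + 0.00147929)/2 = 0.00855214.
Running total after boundary: 0.0950906.
k=1: B_{2}/(2)! × [f^{(1)}(26) − f^{(1)}(8)] = 1/12 × (-0.000113792 − (-0.00390625)) = 0.000316038.
After k=1: 0.0954066.
k=2: B_{4}/(4)! × [f^{(3)}(26) − f^{(3)}(8)] = −1/720 × (-2.01997e-06 − (-0.000732422)) = -1.01445e-06.
After k=2: 0.0954056.
k=3: B_{6}/(6)! × [f^{(5)}(26) − f^{(5)}(8)] = 1/30240 × (-8.96436e-08 − (-0.000343323)) = 1.13503e-08.
After k=3: 0.0954056.
k=4: B_{8}/(8)! × [f^{(7)}(26) − f^{(7)}(8)] = −1/1209600 × (-7.42609e-09 − (-0.000300407)) = -2.48347e-10.

S_4 ≈ 0.0954056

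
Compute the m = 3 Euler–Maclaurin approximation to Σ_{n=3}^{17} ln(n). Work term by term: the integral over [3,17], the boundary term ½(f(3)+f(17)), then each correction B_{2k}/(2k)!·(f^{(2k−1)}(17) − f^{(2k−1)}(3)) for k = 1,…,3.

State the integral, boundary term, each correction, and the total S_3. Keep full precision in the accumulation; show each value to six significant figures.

S_3 ≈ 32.8119

The integral term ∫_3^17 ln(x) dx = 30.8688.
½[f(3) + f(17)] = ½[1.09861 + 2.83321] = 1.96591.
So far: 32.8347.
Correction k=1: B_{2}/2! · (f^{(1)}(17) − f^{(1)}(3)) = 1/12 · (0.0588235 − 0.333333) = -0.0228758.
Running total after k=1: 32.8118.
Correction k=2: B_{4}/4! · (f^{(3)}(17) − f^{(3)}(3)) = −1/720 · (0.000407083 − 0.0740741) = 0.000102315.
Running total after k=2: 32.8119.
Correction k=3: B_{6}/6! · (f^{(5)}(17) − f^{(5)}(3)) = 1/30240 · (1.69031e-05 − 0.0987654) = -3.26549e-06.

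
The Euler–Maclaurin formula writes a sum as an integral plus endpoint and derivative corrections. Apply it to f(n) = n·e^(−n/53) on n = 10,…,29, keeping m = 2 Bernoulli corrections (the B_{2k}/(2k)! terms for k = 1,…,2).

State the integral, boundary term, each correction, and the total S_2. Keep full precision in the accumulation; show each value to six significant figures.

S_2 ≈ 262.831

Integral: ∫_10^29 x·e^(−x/53) dx = 250.335.
Endpoint term: (f(10) + f(29))/2 = (8.28052 + 16.7790)/2 = 12.5297.
Integral + boundary = 262.865.
Order-1 term: 1/12 · (0.262001 − 0.671816) = -0.0341513.
After k=1: 262.831.
Order-2 term: −1/720 · (0.000505223 − 0.000828736) = 4.49324e-07.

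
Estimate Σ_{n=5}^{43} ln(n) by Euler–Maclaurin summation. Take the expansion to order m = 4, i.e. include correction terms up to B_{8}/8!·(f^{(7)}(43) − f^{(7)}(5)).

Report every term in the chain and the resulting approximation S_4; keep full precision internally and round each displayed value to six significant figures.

S_4 ≈ 118.355

Integral: ∫_5^43 ln(x) dx = 115.684.
Boundary: ½(f(5) + f(43)) = ½(1.60944 + 3.76120) = 2.68532.
Running total after boundary: 118.370.
k=1: B_{2}/(2)! × [f^{(1)}(43) − f^{(1)}(5)] = 1/12 × (0.0232558 − 0.200000) = -0.0147287.
After k=1: 118.355.
k=2: B_{4}/(4)! × [f^{(3)}(43) − f^{(3)}(5)] = −1/720 × (2.51550e-05 − 0.0160000) = 2.21873e-05.
After k=2: 118.355.
k=3: B_{6}/(6)! × [f^{(5)}(43) − f^{(5)}(5)] = 1/30240 × (1.63256e-07 − 0.00768000) = -2.53963e-07.
After k=3: 118.355.
k=4: B_{8}/(8)! × [f^{(7)}(43) − f^{(7)}(5)] = −1/1209600 × (2.64883e-09 − 0.00921600) = 7.61905e-09.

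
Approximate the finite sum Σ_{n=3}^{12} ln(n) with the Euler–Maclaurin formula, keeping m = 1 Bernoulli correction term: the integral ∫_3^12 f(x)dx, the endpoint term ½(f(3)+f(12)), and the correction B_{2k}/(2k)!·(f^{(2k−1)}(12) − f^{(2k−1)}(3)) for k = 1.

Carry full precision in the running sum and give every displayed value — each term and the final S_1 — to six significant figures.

S_1 ≈ 19.2940

∫_3^12 ln(x) dx evaluates to 17.5230.
Boundary: ½(f(3) + f(12)) = ½(1.09861 + 2.48491) = 1.79176.
Running total after boundary: 19.3148.
Correction k=1: B_{2}/2! · (f^{(1)}(12) − f^{(1)}(3)) = 1/12 · (0.0833333 − 0.333333) = -0.0208333.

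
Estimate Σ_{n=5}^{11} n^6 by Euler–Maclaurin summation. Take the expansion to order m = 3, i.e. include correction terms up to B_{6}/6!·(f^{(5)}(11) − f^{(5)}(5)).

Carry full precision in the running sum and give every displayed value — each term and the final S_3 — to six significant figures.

S_3 ≈ 3.74508e+06

∫_5^11 x^6 dx evaluates to 2.77272e+06.
Endpoint term: (f(5) + f(11))/2 = (15625.0 + 1.77156e+06)/2 = 893593.
So far: 3.66631e+06.
k=1: B_{2}/(2)! × [f^{(1)}(11) − f^{(1)}(5)] = 1/12 × (966306 − 18750.0) = 78963.0.
After k=1: 3.74528e+06.
k=2: B_{4}/(4)! × [f^{(3)}(11) − f^{(3)}(5)] = −1/720 × (159720 − 15000.0) = -201.000.
After k=2: 3.74508e+06.
k=3: B_{6}/(6)! × [f^{(5)}(11) − f^{(5)}(5)] = 1/30240 × (7920.00 − 3600.00) = 0.142857.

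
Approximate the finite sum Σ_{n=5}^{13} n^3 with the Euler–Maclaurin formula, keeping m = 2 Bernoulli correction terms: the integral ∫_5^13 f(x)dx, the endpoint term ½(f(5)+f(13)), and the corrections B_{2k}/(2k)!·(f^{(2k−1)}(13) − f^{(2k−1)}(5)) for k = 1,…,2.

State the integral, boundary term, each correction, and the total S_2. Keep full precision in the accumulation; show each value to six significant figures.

Integral: ∫_5^13 x^3 dx = 6984.00.
Endpoint term: (f(5) + f(13))/2 = (125.000 + 2197.00)/2 = 1161.00.
So far: 8145.00.
Order-1 term: 1/12 · (507.000 − 75.0000) = 36.0000.
Running total after k=1: 8181.00.
Order-2 term: −1/720 · (6.00000 − 6.00000) = 0.00000.

S_2 ≈ 8181.00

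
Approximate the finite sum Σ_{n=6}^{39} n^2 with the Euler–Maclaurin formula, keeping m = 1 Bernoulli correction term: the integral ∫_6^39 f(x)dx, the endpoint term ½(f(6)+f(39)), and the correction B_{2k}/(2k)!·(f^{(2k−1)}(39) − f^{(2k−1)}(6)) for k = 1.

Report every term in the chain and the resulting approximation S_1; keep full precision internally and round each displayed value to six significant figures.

S_1 ≈ 20485.0

∫_6^39 x^2 dx evaluates to 19701.0.
½[f(6) + f(39)] = ½[36.0000 + 1521.00] = 778.500.
Running total after boundary: 20479.5.
Correction k=1: B_{2}/2! · (f^{(1)}(39) − f^{(1)}(6)) = 1/12 · (78.0000 − 12.0000) = 5.50000.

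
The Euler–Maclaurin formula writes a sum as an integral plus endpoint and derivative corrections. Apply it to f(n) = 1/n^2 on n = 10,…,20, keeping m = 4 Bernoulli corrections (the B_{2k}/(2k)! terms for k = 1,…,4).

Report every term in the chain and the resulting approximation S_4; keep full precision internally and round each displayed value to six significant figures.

S_4 ≈ 0.0563955

The integral term ∫_10^20 1/x^2 dx = 0.0500000.
½[f(10) + f(20)] = ½[0.0100000 + 0.00250000] = 0.00625000.
So far: 0.0562500.
Order-1 term: 1/12 · (-0.000250000 − (-0.00200000)) = 0.000145833.
Running total after k=1: 0.0563958.
Order-2 term: −1/720 · (-7.50000e-06 − (-0.000240000)) = -3.22917e-07.
Running total after k=2: 0.0563955.
Order-3 term: 1/30240 · (-5.62500e-07 − (-7.20000e-05)) = 2.36235e-09.
Running total after k=3: 0.0563955.
Order-4 term: −1/1209600 · (-7.87500e-08 − (-4.03200e-05)) = -3.32682e-11.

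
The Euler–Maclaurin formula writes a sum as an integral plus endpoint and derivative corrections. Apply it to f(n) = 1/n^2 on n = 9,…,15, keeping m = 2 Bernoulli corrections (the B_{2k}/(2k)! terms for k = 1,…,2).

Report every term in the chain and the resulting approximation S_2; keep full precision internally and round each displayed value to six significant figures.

S_2 ≈ 0.0530182

The integral term ∫_9^15 1/x^2 dx = 0.0444444.
Endpoint term: (f(9) + f(15))/2 = (0.0123457 + 0.00444444)/2 = 0.00839506.
Integral + boundary = 0.0528395.
Correction k=1: B_{2}/2! · (f^{(1)}(15) − f^{(1)}(9)) = 1/12 · (-0.000592593 − (-0.00274348)) = 0.000179241.
Partial sum through k=1: 0.0530187.
Correction k=2: B_{4}/4! · (f^{(3)}(15) − f^{(3)}(9)) = −1/720 · (-3.16049e-05 − (-0.000406442)) = -5.20607e-07.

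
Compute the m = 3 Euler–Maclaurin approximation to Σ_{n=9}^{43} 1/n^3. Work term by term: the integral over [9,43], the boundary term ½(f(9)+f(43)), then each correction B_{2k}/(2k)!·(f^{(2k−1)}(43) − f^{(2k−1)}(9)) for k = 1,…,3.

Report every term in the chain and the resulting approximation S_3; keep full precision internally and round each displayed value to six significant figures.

∫_9^43 1/x^3 dx evaluates to 0.00590242.
Endpoint term: (f(9) + f(43))/2 = (0.00137174 + 1.25775e-05)/2 = 0.000692160.
Integral + boundary = 0.00659458.
Correction k=1: B_{2}/2! · (f^{(1)}(43) − f^{(1)}(9)) = 1/12 · (-8.77501e-07 − (-0.000457247)) = 3.80308e-05.
After k=1: 0.00663261.
Correction k=2: B_{4}/4! · (f^{(3)}(43) − f^{(3)}(9)) = −1/720 · (-9.49162e-09 − (-0.000112901)) = -1.56793e-07.
After k=2: 0.00663246.
Correction k=3: B_{6}/6! · (f^{(5)}(43) − f^{(5)}(9)) = 1/30240 · (-2.15602e-10 − (-5.85410e-05)) = 1.93587e-09.

S_3 ≈ 0.00663246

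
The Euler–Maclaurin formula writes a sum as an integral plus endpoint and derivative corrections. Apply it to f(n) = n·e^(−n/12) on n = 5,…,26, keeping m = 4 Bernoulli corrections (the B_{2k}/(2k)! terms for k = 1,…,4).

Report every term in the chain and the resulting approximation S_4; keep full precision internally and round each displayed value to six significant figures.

S_4 ≈ 85.3405

The integral term ∫_5^26 x·e^(−x/12) dx = 82.2463.
½[f(5) + f(26)] = ½[3.29620 + 2.97853] = 3.13737.
Integral + boundary = 85.3836.
Correction k=1: B_{2}/2! · (f^{(1)}(26) − f^{(1)}(5)) = 1/12 · (-0.133652 − 0.384557) = -0.0431841.
Partial sum through k=1: 85.3404.
Correction k=2: B_{4}/4! · (f^{(3)}(26) − f^{(3)}(5)) = −1/720 · (0.000662956 − 0.0118267) = 1.55051e-05.
Partial sum through k=2: 85.3405.
Correction k=3: B_{6}/6! · (f^{(5)}(26) − f^{(5)}(5)) = 1/30240 · (1.56531e-05 − 0.000145714) = -4.30095e-09.
Partial sum through k=3: 85.3405.
Correction k=4: B_{8}/8! · (f^{(7)}(26) − f^{(7)}(5)) = −1/1209600 · (1.85433e-07 − 1.45346e-06) = 1.04830e-12.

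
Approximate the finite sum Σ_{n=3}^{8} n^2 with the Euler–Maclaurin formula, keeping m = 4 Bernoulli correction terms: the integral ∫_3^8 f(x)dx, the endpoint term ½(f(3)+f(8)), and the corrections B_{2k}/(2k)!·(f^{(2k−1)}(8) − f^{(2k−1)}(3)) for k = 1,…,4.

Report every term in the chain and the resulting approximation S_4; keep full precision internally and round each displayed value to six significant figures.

∫_3^8 x^2 dx evaluates to 161.667.
Endpoint term: (f(3) + f(8))/2 = (9.00000 + 64.0000)/2 = 36.5000.
Running total after boundary: 198.167.
Order-1 term: 1/12 · (16.0000 − 6.00000) = 0.833333.
Partial sum through k=1: 199.000.
Order-2 term: −1/720 · (0.00000 − 0.00000) = 0.00000.
Partial sum through k=2: 199.000.
Order-3 term: 1/30240 · (0.00000 − 0.00000) = 0.00000.
Partial sum through k=3: 199.000.
Order-4 term: −1/1209600 · (0.00000 − 0.00000) = 0.00000.

S_4 ≈ 199.000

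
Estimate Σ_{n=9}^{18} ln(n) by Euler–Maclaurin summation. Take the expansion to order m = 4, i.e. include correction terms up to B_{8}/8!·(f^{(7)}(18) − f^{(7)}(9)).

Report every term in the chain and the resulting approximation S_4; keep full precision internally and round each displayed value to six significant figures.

∫_9^18 ln(x) dx evaluates to 23.2517.
½[f(9) + f(18)] = ½[2.19722 + 2.89037] = 2.54380.
Integral + boundary = 25.7955.
Order-1 term: 1/12 · (0.0555556 − 0.111111) = -0.00462963.
Running total after k=1: 25.7908.
Order-2 term: −1/720 · (0.000342936 − 0.00274348) = 3.33410e-06.
Running total after k=2: 25.7908.
Order-3 term: 1/30240 · (1.27013e-05 − 0.000406442) = -1.30205e-08.
Running total after k=3: 25.7908.
Order-4 term: −1/1209600 · (1.17605e-06 − 0.000150534) = 1.23477e-10.

S_4 ≈ 25.7908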